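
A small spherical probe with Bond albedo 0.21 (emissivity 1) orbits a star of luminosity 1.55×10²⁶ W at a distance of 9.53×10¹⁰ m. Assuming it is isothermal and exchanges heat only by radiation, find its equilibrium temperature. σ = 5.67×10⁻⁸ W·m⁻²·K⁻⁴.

T ≈ 262 K

First find the stellar flux at distance d: S = L/(4πd²) = 1.55×10²⁶/(4π·(9.53×10¹⁰)²) = 1358 W/m².
For an isothermal sphere, absorbed (1−a)S·πr² = emitted σ·4πr²·T⁴, so T⁴ = (1−a)S/(4σ).
T⁴ = 0.790·1358/(4·5.67×10⁻⁸) = 4.731×10⁹ K⁴.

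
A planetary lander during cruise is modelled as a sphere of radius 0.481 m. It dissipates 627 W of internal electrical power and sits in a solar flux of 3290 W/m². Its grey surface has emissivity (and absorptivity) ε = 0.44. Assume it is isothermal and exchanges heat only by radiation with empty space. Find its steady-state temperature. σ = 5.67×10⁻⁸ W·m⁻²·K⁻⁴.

T ≈ 390 K

At steady state, absorbed solar power + internal power = radiated power.
Absorbed: α·S·A_cross = 0.44·3290·0.7268 = 1052 W (cross-section πr²).
Total input = 1052 + 627 = 1679 W.
Radiated: εσ·A_surf·T⁴ with A_surf = 4πr² = 2.907 m².
T⁴ = 1679/(0.44·5.67×10⁻⁸·2.907) = 2.315×10¹⁰ K⁴.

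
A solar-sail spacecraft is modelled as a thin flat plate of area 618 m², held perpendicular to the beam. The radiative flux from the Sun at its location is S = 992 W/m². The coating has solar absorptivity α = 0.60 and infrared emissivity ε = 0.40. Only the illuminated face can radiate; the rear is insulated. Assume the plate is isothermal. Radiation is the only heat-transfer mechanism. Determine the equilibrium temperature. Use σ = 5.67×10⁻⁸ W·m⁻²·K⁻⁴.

T ≈ 402 K

At equilibrium, absorbed power = emitted power.
Absorbing cross-section = A = 618.0 m²; emitting surface = A = 618.0 m² (ratio 1).
αS·A_cross = εσ·A_surf·T⁴  ⇒  T⁴ = αS/(ε·1σ).
T⁴ = 0.600·992/(0.40·1·5.67×10⁻⁸) = 2.624×10¹⁰ K⁴.
T = (2.624×10¹⁰)^(1/4).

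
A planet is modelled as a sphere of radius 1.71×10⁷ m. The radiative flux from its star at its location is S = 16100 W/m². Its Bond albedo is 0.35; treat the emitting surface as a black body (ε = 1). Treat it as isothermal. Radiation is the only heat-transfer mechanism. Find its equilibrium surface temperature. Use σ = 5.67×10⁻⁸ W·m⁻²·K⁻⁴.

T ≈ 463 K

At equilibrium, absorbed power = emitted power.
Absorbing cross-section = πr² = 9.186×10¹⁴ m²; emitting surface = 4πr² = 3.675×10¹⁵ m² (ratio 4).
(1−a)S·A_cross = εσ·A_surf·T⁴  ⇒  T⁴ = (1−a)S/(4σ).
T⁴ = 0.650·16100/(4·5.67×10⁻⁸) = 4.614×10¹⁰ K⁴.
T = (4.614×10¹⁰)^(1/4).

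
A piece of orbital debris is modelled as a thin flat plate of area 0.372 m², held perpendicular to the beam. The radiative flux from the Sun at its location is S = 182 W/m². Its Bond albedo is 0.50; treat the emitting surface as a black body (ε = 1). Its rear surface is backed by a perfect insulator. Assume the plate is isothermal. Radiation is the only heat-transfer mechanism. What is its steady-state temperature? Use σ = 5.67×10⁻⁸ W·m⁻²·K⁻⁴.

At equilibrium, absorbed power = emitted power.
Absorbing cross-section = A = 0.3720 m²; emitting surface = A = 0.3720 m² (ratio 1).
(1−a)S·A_cross = εσ·A_surf·T⁴  ⇒  T⁴ = (1−a)S/(1σ).
T⁴ = 0.500·182/(1·5.67×10⁻⁸) = 1.605×10⁹ K⁴.
T = (1.605×10⁹)^(1/4).

T ≈ 200 K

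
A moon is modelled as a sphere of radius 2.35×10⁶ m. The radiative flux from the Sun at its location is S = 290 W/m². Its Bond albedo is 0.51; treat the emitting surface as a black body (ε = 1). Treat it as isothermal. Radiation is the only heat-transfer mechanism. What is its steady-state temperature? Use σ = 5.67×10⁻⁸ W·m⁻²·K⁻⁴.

T ≈ 158 K

At equilibrium, absorbed power = emitted power.
Absorbing cross-section = πr² = 1.735×10¹³ m²; emitting surface = 4πr² = 6.940×10¹³ m² (ratio 4).
(1−a)S·A_cross = εσ·A_surf·T⁴  ⇒  T⁴ = (1−a)S/(4σ).
T⁴ = 0.490·290/(4·5.67×10⁻⁸) = 6.265×10⁸ K⁴.
T = (6.265×10⁸)^(1/4).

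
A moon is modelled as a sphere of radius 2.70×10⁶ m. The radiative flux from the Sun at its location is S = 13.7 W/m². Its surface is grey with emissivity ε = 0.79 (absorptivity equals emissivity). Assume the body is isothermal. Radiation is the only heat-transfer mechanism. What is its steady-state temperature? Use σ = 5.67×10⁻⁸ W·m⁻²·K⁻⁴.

T ≈ 88.2 K

At equilibrium, absorbed power = emitted power.
Absorbing cross-section = πr² = 2.290×10¹³ m²; emitting surface = 4πr² = 9.161×10¹³ m² (ratio 4).
εS·A_cross = εσ·A_surf·T⁴  ⇒  T⁴ = S/(4σ)   (ε cancels).
T⁴ = 13.7/(4·5.67×10⁻⁸) = 6.041×10⁷ K⁴.
T = (6.041×10⁷)^(1/4).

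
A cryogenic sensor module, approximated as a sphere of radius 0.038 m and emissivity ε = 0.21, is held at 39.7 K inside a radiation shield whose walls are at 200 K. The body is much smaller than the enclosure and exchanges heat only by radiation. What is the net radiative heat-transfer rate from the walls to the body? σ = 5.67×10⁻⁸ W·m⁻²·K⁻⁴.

For a small grey body in a large enclosure: P_net = εσA(T_body⁴ − T_wall⁴).
A = 4πr² = 0.01815 m²; T_body⁴ − T_wall⁴ = 2.484×10⁶ − 1.600×10⁹ = -1.598×10⁹ K⁴.
|P_net| = 0.21·5.67×10⁻⁸·0.01815·1.598×10⁹.

P_net ≈ 0.345 W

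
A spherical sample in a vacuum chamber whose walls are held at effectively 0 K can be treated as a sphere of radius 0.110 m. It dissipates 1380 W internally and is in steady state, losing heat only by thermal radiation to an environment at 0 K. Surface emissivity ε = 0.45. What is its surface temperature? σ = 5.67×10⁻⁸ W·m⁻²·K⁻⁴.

T ≈ 772 K

Steady state: internal power = radiated power, P = εσA T⁴.
Radiating area A = 4πr² = 0.1521 m².
T⁴ = P/(εσA) = 1380/(0.45·5.67×10⁻⁸·0.1521) = 3.557×10¹¹ K⁴.
T = (3.557×10¹¹)^(1/4).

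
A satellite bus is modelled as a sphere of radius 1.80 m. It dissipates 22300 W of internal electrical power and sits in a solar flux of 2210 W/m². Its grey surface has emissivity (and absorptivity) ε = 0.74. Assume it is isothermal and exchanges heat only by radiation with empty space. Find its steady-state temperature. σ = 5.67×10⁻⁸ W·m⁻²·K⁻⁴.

At steady state, absorbed solar power + internal power = radiated power.
Absorbed: α·S·A_cross = 0.74·2210·10.18 = 16650 W (cross-section πr²).
Total input = 16650 + 22300 = 38950 W.
Radiated: εσ·A_surf·T⁴ with A_surf = 4πr² = 40.72 m².
T⁴ = 38950/(0.74·5.67×10⁻⁸·40.72) = 2.280×10¹⁰ K⁴.

T ≈ 389 K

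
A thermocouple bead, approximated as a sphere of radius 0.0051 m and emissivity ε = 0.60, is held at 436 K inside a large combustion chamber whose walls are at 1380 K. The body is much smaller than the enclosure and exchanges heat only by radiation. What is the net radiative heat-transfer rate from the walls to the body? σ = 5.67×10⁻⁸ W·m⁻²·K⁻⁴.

For a small grey body in a large enclosure: P_net = εσA(T_body⁴ − T_wall⁴).
A = 4πr² = 3.269×10⁻⁴ m²; T_body⁴ − T_wall⁴ = 3.614×10¹⁰ − 3.627×10¹² = -3.591×10¹² K⁴.
|P_net| = 0.60·5.67×10⁻⁸·3.269×10⁻⁴·3.591×10¹².

P_net ≈ 39.9 W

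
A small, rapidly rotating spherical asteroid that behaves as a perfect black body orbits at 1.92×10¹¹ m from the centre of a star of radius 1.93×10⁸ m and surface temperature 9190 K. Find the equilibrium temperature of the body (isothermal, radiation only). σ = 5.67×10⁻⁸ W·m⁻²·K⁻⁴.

T ≈ 206 K

The star's surface emits σT_*⁴; at distance d the flux is S = σT_*⁴(R_*/d)².
S = 5.67×10⁻⁸·(9190)⁴·(1.93×10⁸/1.92×10¹¹)² = 408.7 W/m².
For an isothermal sphere T⁴ = (1−a)S/(4σ) = 1.802×10⁹ K⁴.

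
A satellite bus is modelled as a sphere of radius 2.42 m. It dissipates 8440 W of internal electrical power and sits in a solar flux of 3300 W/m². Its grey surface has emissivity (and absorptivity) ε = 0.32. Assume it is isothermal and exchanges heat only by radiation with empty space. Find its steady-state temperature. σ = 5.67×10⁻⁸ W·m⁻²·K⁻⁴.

T ≈ 380 K

At steady state, absorbed solar power + internal power = radiated power.
Absorbed: α·S·A_cross = 0.32·3300·18.40 = 19430 W (cross-section πr²).
Total input = 19430 + 8440 = 27870 W.
Radiated: εσ·A_surf·T⁴ with A_surf = 4πr² = 73.59 m².
T⁴ = 27870/(0.32·5.67×10⁻⁸·73.59) = 2.087×10¹⁰ K⁴.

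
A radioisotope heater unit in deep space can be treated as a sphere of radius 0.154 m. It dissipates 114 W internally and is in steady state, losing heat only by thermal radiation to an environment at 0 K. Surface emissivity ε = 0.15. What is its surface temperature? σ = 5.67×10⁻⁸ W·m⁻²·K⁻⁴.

T ≈ 461 K

Steady state: internal power = radiated power, P = εσA T⁴.
Radiating area A = 4πr² = 0.2980 m².
T⁴ = P/(εσA) = 114/(0.15·5.67×10⁻⁸·0.2980) = 4.498×10¹⁰ K⁴.
T = (4.498×10¹⁰)^(1/4).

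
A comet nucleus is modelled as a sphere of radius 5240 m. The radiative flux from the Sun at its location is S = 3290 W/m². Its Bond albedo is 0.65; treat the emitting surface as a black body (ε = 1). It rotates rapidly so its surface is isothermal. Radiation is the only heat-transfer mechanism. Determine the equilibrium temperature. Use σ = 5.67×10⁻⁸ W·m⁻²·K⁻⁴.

At equilibrium, absorbed power = emitted power.
Absorbing cross-section = πr² = 8.626×10⁷ m²; emitting surface = 4πr² = 3.450×10⁸ m² (ratio 4).
(1−a)S·A_cross = εσ·A_surf·T⁴  ⇒  T⁴ = (1−a)S/(4σ).
T⁴ = 0.350·3290/(4·5.67×10⁻⁸) = 5.077×10⁹ K⁴.
T = (5.077×10⁹)^(1/4).

T ≈ 267 K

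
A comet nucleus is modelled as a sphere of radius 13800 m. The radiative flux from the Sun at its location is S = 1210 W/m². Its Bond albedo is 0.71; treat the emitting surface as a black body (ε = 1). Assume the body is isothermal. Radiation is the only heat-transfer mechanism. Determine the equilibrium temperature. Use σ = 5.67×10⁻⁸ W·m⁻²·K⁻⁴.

T ≈ 198 K

At equilibrium, absorbed power = emitted power.
Absorbing cross-section = πr² = 5.983×10⁸ m²; emitting surface = 4πr² = 2.393×10⁹ m² (ratio 4).
(1−a)S·A_cross = εσ·A_surf·T⁴  ⇒  T⁴ = (1−a)S/(4σ).
T⁴ = 0.290·1210/(4·5.67×10⁻⁸) = 1.547×10⁹ K⁴.
T = (1.547×10⁹)^(1/4).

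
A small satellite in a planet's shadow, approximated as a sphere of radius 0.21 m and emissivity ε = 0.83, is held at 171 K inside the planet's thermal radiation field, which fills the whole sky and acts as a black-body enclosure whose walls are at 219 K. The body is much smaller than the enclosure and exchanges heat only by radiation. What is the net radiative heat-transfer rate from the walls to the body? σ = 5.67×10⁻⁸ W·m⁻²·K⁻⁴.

For a small grey body in a large enclosure: P_net = εσA(T_body⁴ − T_wall⁴).
A = 4πr² = 0.5542 m²; T_body⁴ − T_wall⁴ = 8.550×10⁸ − 2.300×10⁹ = -1.445×10⁹ K⁴.
|P_net| = 0.83·5.67×10⁻⁸·0.5542·1.445×10⁹.

P_net ≈ 37.7 W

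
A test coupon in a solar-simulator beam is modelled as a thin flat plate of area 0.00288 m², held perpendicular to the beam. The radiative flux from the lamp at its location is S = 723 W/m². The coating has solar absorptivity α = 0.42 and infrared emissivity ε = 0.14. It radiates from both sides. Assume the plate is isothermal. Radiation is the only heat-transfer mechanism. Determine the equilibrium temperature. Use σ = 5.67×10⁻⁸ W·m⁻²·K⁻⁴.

At equilibrium, absorbed power = emitted power.
Absorbing cross-section = A = 0.002880 m²; emitting surface = 2A = 0.005760 m² (ratio 2).
αS·A_cross = εσ·A_surf·T⁴  ⇒  T⁴ = αS/(ε·2σ).
T⁴ = 0.420·723/(0.14·2·5.67×10⁻⁸) = 1.913×10¹⁰ K⁴.
T = (1.913×10¹⁰)^(1/4).

T ≈ 372 K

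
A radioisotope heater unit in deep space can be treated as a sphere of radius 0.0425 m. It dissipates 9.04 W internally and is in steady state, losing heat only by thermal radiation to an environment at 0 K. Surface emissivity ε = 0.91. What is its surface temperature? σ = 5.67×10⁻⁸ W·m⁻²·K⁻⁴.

T ≈ 296 K

Steady state: internal power = radiated power, P = εσA T⁴.
Radiating area A = 4πr² = 0.02270 m².
T⁴ = P/(εσA) = 9.04/(0.91·5.67×10⁻⁸·0.02270) = 7.719×10⁹ K⁴.
T = (7.719×10⁹)^(1/4).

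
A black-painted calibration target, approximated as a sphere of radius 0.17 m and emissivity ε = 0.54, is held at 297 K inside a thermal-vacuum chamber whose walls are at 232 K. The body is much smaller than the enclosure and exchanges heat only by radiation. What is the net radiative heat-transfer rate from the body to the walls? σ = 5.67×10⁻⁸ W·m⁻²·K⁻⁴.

P_net ≈ 54.3 W

For a small grey body in a large enclosure: P_net = εσA(T_body⁴ − T_wall⁴).
A = 4πr² = 0.3632 m²; T_body⁴ − T_wall⁴ = 7.781×10⁹ − 2.897×10⁹ = 4.884×10⁹ K⁴.
|P_net| = 0.54·5.67×10⁻⁸·0.3632·4.884×10⁹.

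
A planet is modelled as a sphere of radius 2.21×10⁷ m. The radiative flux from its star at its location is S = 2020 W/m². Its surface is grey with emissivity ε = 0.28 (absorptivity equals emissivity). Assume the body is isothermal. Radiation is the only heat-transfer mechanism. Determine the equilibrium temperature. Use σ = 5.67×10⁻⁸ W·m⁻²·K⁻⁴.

At equilibrium, absorbed power = emitted power.
Absorbing cross-section = πr² = 1.534×10¹⁵ m²; emitting surface = 4πr² = 6.138×10¹⁵ m² (ratio 4).
εS·A_cross = εσ·A_surf·T⁴  ⇒  T⁴ = S/(4σ)   (ε cancels).
T⁴ = 2020/(4·5.67×10⁻⁸) = 8.907×10⁹ K⁴.
T = (8.907×10⁹)^(1/4).

T ≈ 307 K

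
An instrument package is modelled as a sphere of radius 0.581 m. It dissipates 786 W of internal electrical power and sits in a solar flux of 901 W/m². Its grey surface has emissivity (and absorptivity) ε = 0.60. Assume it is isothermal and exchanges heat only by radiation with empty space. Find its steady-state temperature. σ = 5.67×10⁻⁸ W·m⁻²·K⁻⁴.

At steady state, absorbed solar power + internal power = radiated power.
Absorbed: α·S·A_cross = 0.60·901·1.060 = 573.3 W (cross-section πr²).
Total input = 573.3 + 786 = 1359 W.
Radiated: εσ·A_surf·T⁴ with A_surf = 4πr² = 4.242 m².
T⁴ = 1359/(0.60·5.67×10⁻⁸·4.242) = 9.419×10⁹ K⁴.

T ≈ 312 K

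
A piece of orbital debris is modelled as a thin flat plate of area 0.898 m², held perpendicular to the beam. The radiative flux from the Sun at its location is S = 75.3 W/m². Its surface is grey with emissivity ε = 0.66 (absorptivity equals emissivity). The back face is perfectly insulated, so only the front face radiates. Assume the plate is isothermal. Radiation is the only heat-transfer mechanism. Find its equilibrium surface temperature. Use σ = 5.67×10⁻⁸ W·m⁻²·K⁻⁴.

At equilibrium, absorbed power = emitted power.
Absorbing cross-section = A = 0.8980 m²; emitting surface = A = 0.8980 m² (ratio 1).
εS·A_cross = εσ·A_surf·T⁴  ⇒  T⁴ = S/(1σ)   (ε cancels).
T⁴ = 75.3/(1·5.67×10⁻⁸) = 1.328×10⁹ K⁴.
T = (1.328×10⁹)^(1/4).

T ≈ 191 K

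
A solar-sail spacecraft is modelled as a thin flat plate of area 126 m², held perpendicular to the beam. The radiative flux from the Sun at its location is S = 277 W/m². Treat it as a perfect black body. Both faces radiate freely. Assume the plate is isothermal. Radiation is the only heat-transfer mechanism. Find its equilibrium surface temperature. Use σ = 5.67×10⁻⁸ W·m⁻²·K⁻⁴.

At equilibrium, absorbed power = emitted power.
Absorbing cross-section = A = 126.0 m²; emitting surface = 2A = 252.0 m² (ratio 2).
S·A_cross = εσ·A_surf·T⁴  ⇒  T⁴ = S/(2σ).
T⁴ = 1.00·277/(2·5.67×10⁻⁸) = 2.443×10⁹ K⁴.
T = (2.443×10⁹)^(1/4).

T ≈ 222 K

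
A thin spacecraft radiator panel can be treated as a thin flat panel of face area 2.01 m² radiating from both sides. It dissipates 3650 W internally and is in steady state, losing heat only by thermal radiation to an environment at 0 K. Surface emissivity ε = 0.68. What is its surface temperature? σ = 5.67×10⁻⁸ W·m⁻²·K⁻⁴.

T ≈ 392 K

Steady state: internal power = radiated power, P = εσA T⁴.
Radiating area A = 2·2.01 = 4.020 m².
T⁴ = P/(εσA) = 3650/(0.68·5.67×10⁻⁸·4.020) = 2.355×10¹⁰ K⁴.
T = (2.355×10¹⁰)^(1/4).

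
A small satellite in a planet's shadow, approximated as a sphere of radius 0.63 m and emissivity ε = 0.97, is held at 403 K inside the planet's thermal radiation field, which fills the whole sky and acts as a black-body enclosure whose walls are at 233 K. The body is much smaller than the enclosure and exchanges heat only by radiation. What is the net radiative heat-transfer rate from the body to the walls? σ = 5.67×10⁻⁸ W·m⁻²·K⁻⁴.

P_net ≈ 6430 W

For a small grey body in a large enclosure: P_net = εσA(T_body⁴ − T_wall⁴).
A = 4πr² = 4.988 m²; T_body⁴ − T_wall⁴ = 2.638×10¹⁰ − 2.947×10⁹ = 2.343×10¹⁰ K⁴.
|P_net| = 0.97·5.67×10⁻⁸·4.988·2.343×10¹⁰.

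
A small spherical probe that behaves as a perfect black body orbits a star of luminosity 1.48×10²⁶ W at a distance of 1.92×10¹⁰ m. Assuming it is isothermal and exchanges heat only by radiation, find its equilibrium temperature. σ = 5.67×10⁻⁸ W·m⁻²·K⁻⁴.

T ≈ 613 K

First find the stellar flux at distance d: S = L/(4πd²) = 1.48×10²⁶/(4π·(1.92×10¹⁰)²) = 31950 W/m².
For an isothermal sphere, absorbed (1−a)S·πr² = emitted σ·4πr²·T⁴, so T⁴ = (1−a)S/(4σ).
T⁴ = 1.00·31950/(4·5.67×10⁻⁸) = 1.409×10¹¹ K⁴.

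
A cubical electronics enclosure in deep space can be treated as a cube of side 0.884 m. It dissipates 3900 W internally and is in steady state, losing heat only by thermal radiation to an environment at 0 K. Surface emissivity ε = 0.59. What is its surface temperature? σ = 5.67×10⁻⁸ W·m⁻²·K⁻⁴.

T ≈ 397 K

Steady state: internal power = radiated power, P = εσA T⁴.
Radiating area A = 6L² = 4.689 m².
T⁴ = P/(εσA) = 3900/(0.59·5.67×10⁻⁸·4.689) = 2.486×10¹⁰ K⁴.
T = (2.486×10¹⁰)^(1/4).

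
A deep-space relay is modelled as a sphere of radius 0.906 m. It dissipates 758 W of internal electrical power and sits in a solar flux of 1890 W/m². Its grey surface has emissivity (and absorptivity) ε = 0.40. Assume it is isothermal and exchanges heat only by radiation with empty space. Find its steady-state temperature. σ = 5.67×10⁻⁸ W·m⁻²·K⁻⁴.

T ≈ 328 K

At steady state, absorbed solar power + internal power = radiated power.
Absorbed: α·S·A_cross = 0.40·1890·2.579 = 1950 W (cross-section πr²).
Total input = 1950 + 758 = 2708 W.
Radiated: εσ·A_surf·T⁴ with A_surf = 4πr² = 10.31 m².
T⁴ = 2708/(0.40·5.67×10⁻⁸·10.31) = 1.157×10¹⁰ K⁴.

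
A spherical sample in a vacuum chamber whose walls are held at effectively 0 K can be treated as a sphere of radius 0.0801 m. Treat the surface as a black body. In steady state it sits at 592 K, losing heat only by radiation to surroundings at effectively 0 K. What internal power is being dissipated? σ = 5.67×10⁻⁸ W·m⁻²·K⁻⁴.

P ≈ 561 W

Steady state: P = εσA T⁴.
A = 4πr² = 0.08063 m²; T⁴ = (592)⁴ = 1.228×10¹¹ K⁴.
P = 1.0 × 5.67×10⁻⁸ × 0.08063 × 1.228×10¹¹.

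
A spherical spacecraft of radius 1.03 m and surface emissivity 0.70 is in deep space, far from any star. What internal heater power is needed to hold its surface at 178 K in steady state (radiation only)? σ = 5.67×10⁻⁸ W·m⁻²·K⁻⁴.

P = εσ·4πr²·T⁴.
4πr² = 13.33 m²; T⁴ = 1.004×10⁹ K⁴.
P = 0.70·5.67×10⁻⁸·13.33·1.004×10⁹.

P ≈ 531 W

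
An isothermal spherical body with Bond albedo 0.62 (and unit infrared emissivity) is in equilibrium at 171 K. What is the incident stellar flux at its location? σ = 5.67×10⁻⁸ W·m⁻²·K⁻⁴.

(1−a)S·πr² = σ·4πr²·T⁴ ⇒ S = 4σT⁴/(1−a).
S = 4·5.67×10⁻⁸·8.550×10⁸/0.380.

S ≈ 510 W/m²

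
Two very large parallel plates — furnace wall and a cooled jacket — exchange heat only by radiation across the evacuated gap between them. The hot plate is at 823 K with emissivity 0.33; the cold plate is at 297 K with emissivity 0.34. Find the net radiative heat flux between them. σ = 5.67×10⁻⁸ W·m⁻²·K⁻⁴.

For two infinite grey parallel plates, q = σ(T₁⁴ − T₂⁴)/(1/ε₁ + 1/ε₂ − 1).
T₁⁴ − T₂⁴ = 4.588×10¹¹ − 7.781×10⁹ = 4.510×10¹¹ K⁴.
1/ε₁ + 1/ε₂ − 1 = 3.030 + 2.941 − 1 = 4.971.
q = 5.67×10⁻⁸ × 4.510×10¹¹ / 4.971.

q ≈ 5140 W/m²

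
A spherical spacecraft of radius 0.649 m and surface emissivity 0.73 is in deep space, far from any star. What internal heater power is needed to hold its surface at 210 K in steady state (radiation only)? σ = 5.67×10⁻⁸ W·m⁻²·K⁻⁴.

P = εσ·4πr²·T⁴.
4πr² = 5.293 m²; T⁴ = 1.945×10⁹ K⁴.
P = 0.73·5.67×10⁻⁸·5.293·1.945×10⁹.

P ≈ 426 W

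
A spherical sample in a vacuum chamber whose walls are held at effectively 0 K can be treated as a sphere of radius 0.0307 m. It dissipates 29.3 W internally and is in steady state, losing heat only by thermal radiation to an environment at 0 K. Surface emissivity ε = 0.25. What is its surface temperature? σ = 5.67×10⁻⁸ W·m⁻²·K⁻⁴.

Steady state: internal power = radiated power, P = εσA T⁴.
Radiating area A = 4πr² = 0.01184 m².
T⁴ = P/(εσA) = 29.3/(0.25·5.67×10⁻⁸·0.01184) = 1.745×10¹¹ K⁴.
T = (1.745×10¹¹)^(1/4).

T ≈ 646 K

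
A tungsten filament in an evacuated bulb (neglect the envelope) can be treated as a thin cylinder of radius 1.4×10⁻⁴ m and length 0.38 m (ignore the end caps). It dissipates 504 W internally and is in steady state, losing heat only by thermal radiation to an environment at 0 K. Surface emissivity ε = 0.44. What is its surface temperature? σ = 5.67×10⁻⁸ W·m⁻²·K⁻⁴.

Steady state: internal power = radiated power, P = εσA T⁴.
Radiating area A = 2πrL = 3.343×10⁻⁴ m².
T⁴ = P/(εσA) = 504/(0.44·5.67×10⁻⁸·3.343×10⁻⁴) = 6.044×10¹³ K⁴.
T = (6.044×10¹³)^(1/4).

T ≈ 2790 K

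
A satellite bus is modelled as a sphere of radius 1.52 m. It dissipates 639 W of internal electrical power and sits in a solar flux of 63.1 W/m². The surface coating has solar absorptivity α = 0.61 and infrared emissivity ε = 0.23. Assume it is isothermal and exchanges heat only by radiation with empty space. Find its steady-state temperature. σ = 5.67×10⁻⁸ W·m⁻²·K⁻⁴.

T ≈ 222 K

At steady state, absorbed solar power + internal power = radiated power.
Absorbed: α·S·A_cross = 0.61·63.1·7.258 = 279.4 W (cross-section πr²).
Total input = 279.4 + 639 = 918.4 W.
Radiated: εσ·A_surf·T⁴ with A_surf = 4πr² = 29.03 m².
T⁴ = 918.4/(0.23·5.67×10⁻⁸·29.03) = 2.426×10⁹ K⁴.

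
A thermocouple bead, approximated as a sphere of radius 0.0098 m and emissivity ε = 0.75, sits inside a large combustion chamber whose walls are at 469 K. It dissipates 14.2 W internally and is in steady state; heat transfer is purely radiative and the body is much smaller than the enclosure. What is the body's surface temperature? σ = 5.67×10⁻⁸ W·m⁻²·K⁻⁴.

For a small grey body in a large enclosure, net radiated power = εσA(T⁴ − T_w⁴).
Steady state: P = εσA(T⁴ − T_w⁴) with A = 4πr² = 0.001207 m².
T⁴ = P/(εσA) + T_w⁴ = 14.2/(0.75·5.67×10⁻⁸·0.001207) + (469)⁴
    = 2.767×10¹¹ + 4.838×10¹⁰ = 3.251×10¹¹ K⁴.

T ≈ 755 K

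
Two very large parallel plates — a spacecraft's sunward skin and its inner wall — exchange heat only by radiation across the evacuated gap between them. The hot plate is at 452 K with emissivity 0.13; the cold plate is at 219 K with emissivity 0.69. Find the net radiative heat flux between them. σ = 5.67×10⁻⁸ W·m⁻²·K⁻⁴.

For two infinite grey parallel plates, q = σ(T₁⁴ − T₂⁴)/(1/ε₁ + 1/ε₂ − 1).
T₁⁴ − T₂⁴ = 4.174×10¹⁰ − 2.300×10⁹ = 3.944×10¹⁰ K⁴.
1/ε₁ + 1/ε₂ − 1 = 7.692 + 1.449 − 1 = 8.142.
q = 5.67×10⁻⁸ × 3.944×10¹⁰ / 8.142.

q ≈ 275 W/m²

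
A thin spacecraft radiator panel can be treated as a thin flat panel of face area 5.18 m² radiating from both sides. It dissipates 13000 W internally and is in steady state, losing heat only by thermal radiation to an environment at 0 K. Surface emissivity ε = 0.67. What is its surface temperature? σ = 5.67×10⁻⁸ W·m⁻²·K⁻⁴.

Steady state: internal power = radiated power, P = εσA T⁴.
Radiating area A = 2·5.18 = 10.36 m².
T⁴ = P/(εσA) = 13000/(0.67·5.67×10⁻⁸·10.36) = 3.303×10¹⁰ K⁴.
T = (3.303×10¹⁰)^(1/4).

T ≈ 426 K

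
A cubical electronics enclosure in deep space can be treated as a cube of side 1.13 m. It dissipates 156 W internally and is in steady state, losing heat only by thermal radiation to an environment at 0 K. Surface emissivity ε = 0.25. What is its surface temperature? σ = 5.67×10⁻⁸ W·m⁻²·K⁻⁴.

Steady state: internal power = radiated power, P = εσA T⁴.
Radiating area A = 6L² = 7.661 m².
T⁴ = P/(εσA) = 156/(0.25·5.67×10⁻⁸·7.661) = 1.436×10⁹ K⁴.
T = (1.436×10⁹)^(1/4).

T ≈ 195 K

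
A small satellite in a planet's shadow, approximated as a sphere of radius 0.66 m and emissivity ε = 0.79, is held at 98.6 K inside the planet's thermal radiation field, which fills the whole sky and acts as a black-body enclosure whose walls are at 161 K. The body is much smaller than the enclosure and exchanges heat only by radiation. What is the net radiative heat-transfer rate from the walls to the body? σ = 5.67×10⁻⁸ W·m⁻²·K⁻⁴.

P_net ≈ 142 W

For a small grey body in a large enclosure: P_net = εσA(T_body⁴ − T_wall⁴).
A = 4πr² = 5.474 m²; T_body⁴ − T_wall⁴ = 9.452×10⁷ − 6.719×10⁸ = -5.774×10⁸ K⁴.
|P_net| = 0.79·5.67×10⁻⁸·5.474·5.774×10⁸.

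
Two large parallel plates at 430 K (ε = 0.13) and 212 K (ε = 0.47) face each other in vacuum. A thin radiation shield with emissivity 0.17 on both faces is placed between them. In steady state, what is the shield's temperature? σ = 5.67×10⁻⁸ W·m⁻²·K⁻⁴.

In steady state the net flux on the hot side equals that on the cold side.
σ(T₁⁴−T_s⁴)/D₁ = σ(T_s⁴−T₂⁴)/D₂, with D₁ = 1/ε₁+1/ε_s−1 = 12.57, D₂ = 1/ε_s+1/ε₂−1 = 7.010.
Solve for T_s⁴: T_s⁴ = (D₂·T₁⁴ + D₁·T₂⁴)/(D₁+D₂) = 1.353×10¹⁰ K⁴.

T_s ≈ 341 K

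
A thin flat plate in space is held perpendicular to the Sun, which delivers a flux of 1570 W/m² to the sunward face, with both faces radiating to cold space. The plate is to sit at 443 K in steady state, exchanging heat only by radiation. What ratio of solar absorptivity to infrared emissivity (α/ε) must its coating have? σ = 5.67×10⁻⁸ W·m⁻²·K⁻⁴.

Balance: αS·A = εσ·2A·T⁴ ⇒ α/ε = 2σT⁴/S.
α/ε = 2·5.67×10⁻⁸·(443)⁴/1570 = 2·5.67×10⁻⁸·3.851×10¹⁰/1570.

α/ε ≈ 2.78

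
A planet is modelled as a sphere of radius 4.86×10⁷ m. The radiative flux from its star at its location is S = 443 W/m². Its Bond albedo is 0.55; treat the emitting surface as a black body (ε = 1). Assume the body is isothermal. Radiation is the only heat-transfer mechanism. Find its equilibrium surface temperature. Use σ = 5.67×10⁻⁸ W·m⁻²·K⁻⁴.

At equilibrium, absorbed power = emitted power.
Absorbing cross-section = πr² = 7.420×10¹⁵ m²; emitting surface = 4πr² = 2.968×10¹⁶ m² (ratio 4).
(1−a)S·A_cross = εσ·A_surf·T⁴  ⇒  T⁴ = (1−a)S/(4σ).
T⁴ = 0.450·443/(4·5.67×10⁻⁸) = 8.790×10⁸ K⁴.
T = (8.790×10⁸)^(1/4).

T ≈ 172 K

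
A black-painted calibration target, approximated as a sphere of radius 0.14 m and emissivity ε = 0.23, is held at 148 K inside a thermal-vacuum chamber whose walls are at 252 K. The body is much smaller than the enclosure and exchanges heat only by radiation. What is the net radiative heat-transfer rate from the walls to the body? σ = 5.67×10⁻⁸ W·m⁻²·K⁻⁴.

P_net ≈ 11.4 W

For a small grey body in a large enclosure: P_net = εσA(T_body⁴ − T_wall⁴).
A = 4πr² = 0.2463 m²; T_body⁴ − T_wall⁴ = 4.798×10⁸ − 4.033×10⁹ = -3.553×10⁹ K⁴.
|P_net| = 0.23·5.67×10⁻⁸·0.2463·3.553×10⁹.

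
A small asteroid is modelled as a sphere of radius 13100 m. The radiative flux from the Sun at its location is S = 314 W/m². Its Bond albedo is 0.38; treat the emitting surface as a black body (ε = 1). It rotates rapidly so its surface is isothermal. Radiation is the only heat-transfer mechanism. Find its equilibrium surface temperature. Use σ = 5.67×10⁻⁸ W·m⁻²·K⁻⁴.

T ≈ 171 K

At equilibrium, absorbed power = emitted power.
Absorbing cross-section = πr² = 5.391×10⁸ m²; emitting surface = 4πr² = 2.157×10⁹ m² (ratio 4).
(1−a)S·A_cross = εσ·A_surf·T⁴  ⇒  T⁴ = (1−a)S/(4σ).
T⁴ = 0.620·314/(4·5.67×10⁻⁸) = 8.584×10⁸ K⁴.
T = (8.584×10⁸)^(1/4).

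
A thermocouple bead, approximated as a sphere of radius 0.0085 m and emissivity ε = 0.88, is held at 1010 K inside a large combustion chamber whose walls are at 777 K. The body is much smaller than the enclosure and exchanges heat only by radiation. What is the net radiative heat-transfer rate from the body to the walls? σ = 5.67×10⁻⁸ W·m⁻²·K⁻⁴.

For a small grey body in a large enclosure: P_net = εσA(T_body⁴ − T_wall⁴).
A = 4πr² = 9.079×10⁻⁴ m²; T_body⁴ − T_wall⁴ = 1.041×10¹² − 3.645×10¹¹ = 6.761×10¹¹ K⁴.
|P_net| = 0.88·5.67×10⁻⁸·9.079×10⁻⁴·6.761×10¹¹.

P_net ≈ 30.6 W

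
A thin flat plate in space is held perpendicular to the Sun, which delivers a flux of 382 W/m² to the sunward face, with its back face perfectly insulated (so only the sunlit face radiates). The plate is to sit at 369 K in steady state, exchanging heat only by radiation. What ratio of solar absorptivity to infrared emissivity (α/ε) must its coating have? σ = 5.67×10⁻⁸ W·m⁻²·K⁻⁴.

Balance: αS·A = εσ·1A·T⁴ ⇒ α/ε = σT⁴/S.
α/ε = 5.67×10⁻⁸·(369)⁴/382 = 5.67×10⁻⁸·1.854×10¹⁰/382.

α/ε ≈ 2.75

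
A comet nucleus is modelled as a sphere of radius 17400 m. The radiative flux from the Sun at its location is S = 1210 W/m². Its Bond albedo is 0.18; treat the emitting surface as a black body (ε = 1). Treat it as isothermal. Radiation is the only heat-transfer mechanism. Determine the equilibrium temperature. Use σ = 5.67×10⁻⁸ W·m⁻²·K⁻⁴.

T ≈ 257 K

At equilibrium, absorbed power = emitted power.
Absorbing cross-section = πr² = 9.511×10⁸ m²; emitting surface = 4πr² = 3.805×10⁹ m² (ratio 4).
(1−a)S·A_cross = εσ·A_surf·T⁴  ⇒  T⁴ = (1−a)S/(4σ).
T⁴ = 0.820·1210/(4·5.67×10⁻⁸) = 4.375×10⁹ K⁴.
T = (4.375×10⁹)^(1/4).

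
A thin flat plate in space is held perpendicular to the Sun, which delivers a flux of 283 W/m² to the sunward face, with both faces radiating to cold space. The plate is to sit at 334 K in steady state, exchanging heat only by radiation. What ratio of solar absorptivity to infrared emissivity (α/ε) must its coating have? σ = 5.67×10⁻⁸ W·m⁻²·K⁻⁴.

α/ε ≈ 4.99

Balance: αS·A = εσ·2A·T⁴ ⇒ α/ε = 2σT⁴/S.
α/ε = 2·5.67×10⁻⁸·(334)⁴/283 = 2·5.67×10⁻⁸·1.244×10¹⁰/283.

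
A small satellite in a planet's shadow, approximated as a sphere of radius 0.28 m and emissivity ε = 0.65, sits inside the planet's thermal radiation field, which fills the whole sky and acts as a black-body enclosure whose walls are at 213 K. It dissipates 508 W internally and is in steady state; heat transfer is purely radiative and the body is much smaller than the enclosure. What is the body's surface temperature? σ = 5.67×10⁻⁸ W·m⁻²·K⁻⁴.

For a small grey body in a large enclosure, net radiated power = εσA(T⁴ − T_w⁴).
Steady state: P = εσA(T⁴ − T_w⁴) with A = 4πr² = 0.9852 m².
T⁴ = P/(εσA) + T_w⁴ = 508/(0.65·5.67×10⁻⁸·0.9852) + (213)⁴
    = 1.399×10¹⁰ + 2.058×10⁹ = 1.605×10¹⁰ K⁴.

T ≈ 356 K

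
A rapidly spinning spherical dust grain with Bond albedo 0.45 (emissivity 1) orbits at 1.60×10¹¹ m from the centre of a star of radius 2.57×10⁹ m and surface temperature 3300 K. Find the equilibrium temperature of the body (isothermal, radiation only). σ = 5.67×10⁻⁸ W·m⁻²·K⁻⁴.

The star's surface emits σT_*⁴; at distance d the flux is S = σT_*⁴(R_*/d)².
S = 5.67×10⁻⁸·(3300)⁴·(2.57×10⁹/1.60×10¹¹)² = 1735 W/m².
For an isothermal sphere T⁴ = (1−a)S/(4σ) = 4.207×10⁹ K⁴.

T ≈ 255 K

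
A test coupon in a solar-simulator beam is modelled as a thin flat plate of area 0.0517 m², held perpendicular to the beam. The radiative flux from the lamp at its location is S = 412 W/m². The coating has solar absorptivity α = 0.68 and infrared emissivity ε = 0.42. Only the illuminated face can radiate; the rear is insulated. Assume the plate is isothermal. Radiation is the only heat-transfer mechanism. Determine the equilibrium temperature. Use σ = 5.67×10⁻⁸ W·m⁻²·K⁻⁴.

T ≈ 329 K

At equilibrium, absorbed power = emitted power.
Absorbing cross-section = A = 0.05170 m²; emitting surface = A = 0.05170 m² (ratio 1).
αS·A_cross = εσ·A_surf·T⁴  ⇒  T⁴ = αS/(ε·1σ).
T⁴ = 0.680·412/(0.42·1·5.67×10⁻⁸) = 1.176×10¹⁰ K⁴.
T = (1.176×10¹⁰)^(1/4).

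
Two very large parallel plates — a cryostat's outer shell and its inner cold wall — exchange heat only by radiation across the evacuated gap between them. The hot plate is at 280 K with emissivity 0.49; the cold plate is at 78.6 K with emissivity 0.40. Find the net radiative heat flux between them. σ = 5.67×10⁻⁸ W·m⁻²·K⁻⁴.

q ≈ 97.8 W/m²

For two infinite grey parallel plates, q = σ(T₁⁴ − T₂⁴)/(1/ε₁ + 1/ε₂ − 1).
T₁⁴ − T₂⁴ = 6.147×10⁹ − 3.817×10⁷ = 6.108×10⁹ K⁴.
1/ε₁ + 1/ε₂ − 1 = 2.041 + 2.500 − 1 = 3.541.
q = 5.67×10⁻⁸ × 6.108×10⁹ / 3.541.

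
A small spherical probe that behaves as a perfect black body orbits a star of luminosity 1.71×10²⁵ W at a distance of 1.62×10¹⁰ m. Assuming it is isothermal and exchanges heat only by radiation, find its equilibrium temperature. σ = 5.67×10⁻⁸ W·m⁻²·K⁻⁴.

First find the stellar flux at distance d: S = L/(4πd²) = 1.71×10²⁵/(4π·(1.62×10¹⁰)²) = 5185 W/m².
For an isothermal sphere, absorbed (1−a)S·πr² = emitted σ·4πr²·T⁴, so T⁴ = (1−a)S/(4σ).
T⁴ = 1.00·5185/(4·5.67×10⁻⁸) = 2.286×10¹⁰ K⁴.

T ≈ 389 K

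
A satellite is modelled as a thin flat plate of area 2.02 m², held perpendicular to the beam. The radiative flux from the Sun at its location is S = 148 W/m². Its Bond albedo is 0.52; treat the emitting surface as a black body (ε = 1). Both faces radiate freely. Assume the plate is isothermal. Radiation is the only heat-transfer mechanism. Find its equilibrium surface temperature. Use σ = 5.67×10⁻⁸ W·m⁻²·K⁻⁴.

At equilibrium, absorbed power = emitted power.
Absorbing cross-section = A = 2.020 m²; emitting surface = 2A = 4.040 m² (ratio 2).
(1−a)S·A_cross = εσ·A_surf·T⁴  ⇒  T⁴ = (1−a)S/(2σ).
T⁴ = 0.480·148/(2·5.67×10⁻⁸) = 6.265×10⁸ K⁴.
T = (6.265×10⁸)^(1/4).

T ≈ 158 K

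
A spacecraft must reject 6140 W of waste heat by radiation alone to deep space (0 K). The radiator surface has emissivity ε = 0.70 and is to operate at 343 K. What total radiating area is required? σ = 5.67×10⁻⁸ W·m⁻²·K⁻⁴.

P = εσA T⁴ ⇒ A = P/(εσT⁴).
T⁴ = 1.384×10¹⁰ K⁴.
A = 6140/(0.70 × 5.67×10⁻⁸ × 1.384×10¹⁰).

A ≈ 11.2 m²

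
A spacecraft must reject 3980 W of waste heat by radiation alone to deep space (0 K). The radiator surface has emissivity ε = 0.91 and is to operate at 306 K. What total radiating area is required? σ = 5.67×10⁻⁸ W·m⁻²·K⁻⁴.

P = εσA T⁴ ⇒ A = P/(εσT⁴).
T⁴ = 8.768×10⁹ K⁴.
A = 3980/(0.91 × 5.67×10⁻⁸ × 8.768×10⁹).

A ≈ 8.80 m²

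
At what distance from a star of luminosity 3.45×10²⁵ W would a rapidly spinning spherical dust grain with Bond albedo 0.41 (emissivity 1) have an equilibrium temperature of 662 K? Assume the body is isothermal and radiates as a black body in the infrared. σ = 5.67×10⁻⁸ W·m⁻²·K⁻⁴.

d ≈ 6.10×10⁹ m

For an isothermal black-emitting sphere, (1−a)S·πr² = σ·4πr²·T⁴ ⇒ S = 4σT⁴/(1−a).
S = 4·5.67×10⁻⁸·(662)⁴/0.590 = 73830 W/m².
Flux falls as S = L/(4πd²), so d = √(L/(4πS)) = √(3.45×10²⁵/(4π·73830)).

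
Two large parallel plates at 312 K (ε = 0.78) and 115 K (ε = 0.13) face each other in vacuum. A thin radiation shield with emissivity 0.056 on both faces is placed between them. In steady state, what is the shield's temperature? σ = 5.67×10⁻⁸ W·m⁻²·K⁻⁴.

In steady state the net flux on the hot side equals that on the cold side.
σ(T₁⁴−T_s⁴)/D₁ = σ(T_s⁴−T₂⁴)/D₂, with D₁ = 1/ε₁+1/ε_s−1 = 18.14, D₂ = 1/ε_s+1/ε₂−1 = 24.55.
Solve for T_s⁴: T_s⁴ = (D₂·T₁⁴ + D₁·T₂⁴)/(D₁+D₂) = 5.524×10⁹ K⁴.

T_s ≈ 273 K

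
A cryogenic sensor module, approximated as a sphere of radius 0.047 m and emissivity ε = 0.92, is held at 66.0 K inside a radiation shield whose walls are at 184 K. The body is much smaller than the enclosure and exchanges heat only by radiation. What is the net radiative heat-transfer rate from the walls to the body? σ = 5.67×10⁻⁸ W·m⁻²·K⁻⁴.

For a small grey body in a large enclosure: P_net = εσA(T_body⁴ − T_wall⁴).
A = 4πr² = 0.02776 m²; T_body⁴ − T_wall⁴ = 1.897×10⁷ − 1.146×10⁹ = -1.127×10⁹ K⁴.
|P_net| = 0.92·5.67×10⁻⁸·0.02776·1.127×10⁹.

P_net ≈ 1.63 W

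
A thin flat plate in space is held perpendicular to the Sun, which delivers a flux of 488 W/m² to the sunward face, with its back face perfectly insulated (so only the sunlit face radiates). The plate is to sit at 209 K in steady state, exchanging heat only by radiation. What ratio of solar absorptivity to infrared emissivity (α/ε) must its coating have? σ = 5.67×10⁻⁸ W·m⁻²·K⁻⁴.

α/ε ≈ 0.222

Balance: αS·A = εσ·1A·T⁴ ⇒ α/ε = σT⁴/S.
α/ε = 5.67×10⁻⁸·(209)⁴/488 = 5.67×10⁻⁸·1.908×10⁹/488.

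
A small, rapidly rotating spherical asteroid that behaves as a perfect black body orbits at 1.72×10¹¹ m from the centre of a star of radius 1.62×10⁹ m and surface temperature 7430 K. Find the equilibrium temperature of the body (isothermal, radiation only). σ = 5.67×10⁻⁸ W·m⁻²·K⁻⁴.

T ≈ 510 K

The star's surface emits σT_*⁴; at distance d the flux is S = σT_*⁴(R_*/d)².
S = 5.67×10⁻⁸·(7430)⁴·(1.62×10⁹/1.72×10¹¹)² = 15330 W/m².
For an isothermal sphere T⁴ = (1−a)S/(4σ) = 6.759×10¹⁰ K⁴.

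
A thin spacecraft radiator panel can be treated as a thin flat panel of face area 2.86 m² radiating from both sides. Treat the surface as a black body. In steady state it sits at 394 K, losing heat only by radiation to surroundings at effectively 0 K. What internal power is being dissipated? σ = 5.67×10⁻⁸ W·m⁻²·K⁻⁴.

P ≈ 7820 W

Steady state: P = εσA T⁴.
A = 2·2.86 = 5.720 m²; T⁴ = (394)⁴ = 2.410×10¹⁰ K⁴.
P = 1.0 × 5.67×10⁻⁸ × 5.720 × 2.410×10¹⁰.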